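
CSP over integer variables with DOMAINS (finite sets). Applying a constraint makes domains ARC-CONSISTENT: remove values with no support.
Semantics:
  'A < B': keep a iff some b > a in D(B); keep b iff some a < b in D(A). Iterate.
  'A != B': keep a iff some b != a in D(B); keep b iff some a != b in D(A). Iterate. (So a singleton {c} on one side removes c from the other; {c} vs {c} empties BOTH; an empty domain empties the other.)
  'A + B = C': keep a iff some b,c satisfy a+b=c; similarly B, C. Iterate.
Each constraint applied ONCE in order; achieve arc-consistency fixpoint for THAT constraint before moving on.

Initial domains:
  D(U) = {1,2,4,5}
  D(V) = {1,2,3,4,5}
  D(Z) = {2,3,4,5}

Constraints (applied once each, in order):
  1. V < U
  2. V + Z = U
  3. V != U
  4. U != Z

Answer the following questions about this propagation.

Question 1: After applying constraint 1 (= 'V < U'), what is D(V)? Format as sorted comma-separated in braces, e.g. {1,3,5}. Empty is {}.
Answer: {1,2,3,4}

Derivation:
Constraint 1 (V < U) on D(V)={1,2,3,4,5} D(U)={1,2,4,5}: V {1,2,3,4,5}->{1,2,3,4}; U {1,2,4,5}->{2,4,5}
So after constraint 1: D(V) = {1,2,3,4}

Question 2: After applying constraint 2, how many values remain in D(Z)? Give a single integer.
Answer: 3

Derivation:
Constraint 1 (V < U) on D(V)={1,2,3,4,5} D(U)={1,2,4,5}: V {1,2,3,4,5}->{1,2,3,4}; U {1,2,4,5}->{2,4,5}
Constraint 2 (V + Z = U) on D(V)={1,2,3,4} D(Z)={2,3,4,5} D(U)={2,4,5}: V {1,2,3,4}->{1,2,3}; Z {2,3,4,5}->{2,3,4}; U {2,4,5}->{4,5}
So after constraint 2: D(Z)={2,3,4}, size = 3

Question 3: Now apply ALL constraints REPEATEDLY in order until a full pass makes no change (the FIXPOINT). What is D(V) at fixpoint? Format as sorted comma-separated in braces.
Answer: {1,2,3}

Derivation:
pass 0 (initial): D(V)={1,2,3,4,5}
pass 1: U {1,2,4,5}->{4,5}; V {1,2,3,4,5}->{1,2,3}; Z {2,3,4,5}->{2,3,4}
pass 2: no change
Fixpoint after 2 passes: D(V) = {1,2,3}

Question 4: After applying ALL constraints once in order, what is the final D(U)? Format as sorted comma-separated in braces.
Constraint 1 (V < U) on D(V)={1,2,3,4,5} D(U)={1,2,4,5}: V {1,2,3,4,5}->{1,2,3,4}; U {1,2,4,5}->{2,4,5}
Constraint 2 (V + Z = U) on D(V)={1,2,3,4} D(Z)={2,3,4,5} D(U)={2,4,5}: V {1,2,3,4}->{1,2,3}; Z {2,3,4,5}->{2,3,4}; U {2,4,5}->{4,5}
Constraint 3 (V != U) on D(V)={1,2,3} D(U)={4,5}: no change
Constraint 4 (U != Z) on D(U)={4,5} D(Z)={2,3,4}: no change
So after all 4 constraints: D(U) = {4,5}

Answer: {4,5}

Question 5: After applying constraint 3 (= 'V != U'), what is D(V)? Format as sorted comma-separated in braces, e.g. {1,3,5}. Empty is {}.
Answer: {1,2,3}

Derivation:
Constraint 1 (V < U) on D(V)={1,2,3,4,5} D(U)={1,2,4,5}: V {1,2,3,4,5}->{1,2,3,4}; U {1,2,4,5}->{2,4,5}
Constraint 2 (V + Z = U) on D(V)={1,2,3,4} D(Z)={2,3,4,5} D(U)={2,4,5}: V {1,2,3,4}->{1,2,3}; Z {2,3,4,5}->{2,3,4}; U {2,4,5}->{4,5}
Constraint 3 (V != U) on D(V)={1,2,3} D(U)={4,5}: no change
So after constraint 3: D(V) = {1,2,3}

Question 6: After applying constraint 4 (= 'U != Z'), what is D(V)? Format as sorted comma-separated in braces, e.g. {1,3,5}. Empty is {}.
Constraint 1 (V < U) on D(V)={1,2,3,4,5} D(U)={1,2,4,5}: V {1,2,3,4,5}->{1,2,3,4}; U {1,2,4,5}->{2,4,5}
Constraint 2 (V + Z = U) on D(V)={1,2,3,4} D(Z)={2,3,4,5} D(U)={2,4,5}: V {1,2,3,4}->{1,2,3}; Z {2,3,4,5}->{2,3,4}; U {2,4,5}->{4,5}
Constraint 3 (V != U) on D(V)={1,2,3} D(U)={4,5}: no change
Constraint 4 (U != Z) on D(U)={4,5} D(Z)={2,3,4}: no change
So after constraint 4: D(V) = {1,2,3}

Answer: {1,2,3}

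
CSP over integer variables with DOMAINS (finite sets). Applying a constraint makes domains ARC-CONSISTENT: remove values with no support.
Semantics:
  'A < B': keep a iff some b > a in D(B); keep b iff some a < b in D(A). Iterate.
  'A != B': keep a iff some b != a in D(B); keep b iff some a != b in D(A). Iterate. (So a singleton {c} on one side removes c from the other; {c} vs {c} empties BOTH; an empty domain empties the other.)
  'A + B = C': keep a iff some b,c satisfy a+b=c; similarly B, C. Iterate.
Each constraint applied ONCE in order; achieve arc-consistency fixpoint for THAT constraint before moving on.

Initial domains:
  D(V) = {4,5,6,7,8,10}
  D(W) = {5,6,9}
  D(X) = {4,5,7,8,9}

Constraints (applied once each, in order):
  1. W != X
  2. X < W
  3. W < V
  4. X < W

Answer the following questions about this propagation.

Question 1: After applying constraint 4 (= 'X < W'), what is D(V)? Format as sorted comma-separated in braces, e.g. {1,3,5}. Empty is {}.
Answer: {6,7,8,10}

Derivation:
Constraint 1 (W != X) on D(W)={5,6,9} D(X)={4,5,7,8,9}: no change
Constraint 2 (X < W) on D(X)={4,5,7,8,9} D(W)={5,6,9}: X {4,5,7,8,9}->{4,5,7,8}
Constraint 3 (W < V) on D(W)={5,6,9} D(V)={4,5,6,7,8,10}: V {4,5,6,7,8,10}->{6,7,8,10}
Constraint 4 (X < W) on D(X)={4,5,7,8} D(W)={5,6,9}: no change
So after constraint 4: D(V) = {6,7,8,10}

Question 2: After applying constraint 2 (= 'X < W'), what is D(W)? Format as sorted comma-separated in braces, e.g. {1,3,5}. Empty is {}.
Constraint 1 (W != X) on D(W)={5,6,9} D(X)={4,5,7,8,9}: no change
Constraint 2 (X < W) on D(X)={4,5,7,8,9} D(W)={5,6,9}: X {4,5,7,8,9}->{4,5,7,8}
So after constraint 2: D(W) = {5,6,9}

Answer: {5,6,9}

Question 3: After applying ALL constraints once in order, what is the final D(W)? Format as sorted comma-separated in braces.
Answer: {5,6,9}

Derivation:
Constraint 1 (W != X) on D(W)={5,6,9} D(X)={4,5,7,8,9}: no change
Constraint 2 (X < W) on D(X)={4,5,7,8,9} D(W)={5,6,9}: X {4,5,7,8,9}->{4,5,7,8}
Constraint 3 (W < V) on D(W)={5,6,9} D(V)={4,5,6,7,8,10}: V {4,5,6,7,8,10}->{6,7,8,10}
Constraint 4 (X < W) on D(X)={4,5,7,8} D(W)={5,6,9}: no change
So after all 4 constraints: D(W) = {5,6,9}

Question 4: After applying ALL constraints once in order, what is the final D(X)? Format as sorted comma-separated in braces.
Answer: {4,5,7,8}

Derivation:
Constraint 1 (W != X) on D(W)={5,6,9} D(X)={4,5,7,8,9}: no change
Constraint 2 (X < W) on D(X)={4,5,7,8,9} D(W)={5,6,9}: X {4,5,7,8,9}->{4,5,7,8}
Constraint 3 (W < V) on D(W)={5,6,9} D(V)={4,5,6,7,8,10}: V {4,5,6,7,8,10}->{6,7,8,10}
Constraint 4 (X < W) on D(X)={4,5,7,8} D(W)={5,6,9}: no change
So after all 4 constraints: D(X) = {4,5,7,8}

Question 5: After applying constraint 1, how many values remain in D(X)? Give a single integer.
Constraint 1 (W != X) on D(W)={5,6,9} D(X)={4,5,7,8,9}: no change
So after constraint 1: D(X)={4,5,7,8,9}, size = 5

Answer: 5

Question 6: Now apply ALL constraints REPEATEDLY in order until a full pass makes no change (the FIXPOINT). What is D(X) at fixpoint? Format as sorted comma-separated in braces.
pass 0 (initial): D(X)={4,5,7,8,9}
pass 1: V {4,5,6,7,8,10}->{6,7,8,10}; X {4,5,7,8,9}->{4,5,7,8}
pass 2: no change
Fixpoint after 2 passes: D(X) = {4,5,7,8}

Answer: {4,5,7,8}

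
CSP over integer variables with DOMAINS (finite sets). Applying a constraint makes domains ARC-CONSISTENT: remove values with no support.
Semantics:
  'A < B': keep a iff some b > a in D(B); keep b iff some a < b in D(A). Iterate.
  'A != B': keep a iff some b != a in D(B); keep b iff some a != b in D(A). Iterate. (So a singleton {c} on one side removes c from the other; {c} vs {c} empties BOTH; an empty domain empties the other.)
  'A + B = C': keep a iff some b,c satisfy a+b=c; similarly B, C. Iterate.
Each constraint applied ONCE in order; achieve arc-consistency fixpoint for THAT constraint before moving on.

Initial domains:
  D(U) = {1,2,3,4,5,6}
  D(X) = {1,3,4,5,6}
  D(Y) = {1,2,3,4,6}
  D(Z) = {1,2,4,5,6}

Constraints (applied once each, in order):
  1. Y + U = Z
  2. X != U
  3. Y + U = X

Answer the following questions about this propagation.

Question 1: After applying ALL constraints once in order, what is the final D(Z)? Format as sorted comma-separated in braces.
Constraint 1 (Y + U = Z) on D(Y)={1,2,3,4,6} D(U)={1,2,3,4,5,6} D(Z)={1,2,4,5,6}: Y {1,2,3,4,6}->{1,2,3,4}; U {1,2,3,4,5,6}->{1,2,3,4,5}; Z {1,2,4,5,6}->{2,4,5,6}
Constraint 2 (X != U) on D(X)={1,3,4,5,6} D(U)={1,2,3,4,5}: no change
Constraint 3 (Y + U = X) on D(Y)={1,2,3,4} D(U)={1,2,3,4,5} D(X)={1,3,4,5,6}: X {1,3,4,5,6}->{3,4,5,6}
So after all 3 constraints: D(Z) = {2,4,5,6}

Answer: {2,4,5,6}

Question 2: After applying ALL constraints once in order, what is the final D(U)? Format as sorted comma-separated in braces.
Answer: {1,2,3,4,5}

Derivation:
Constraint 1 (Y + U = Z) on D(Y)={1,2,3,4,6} D(U)={1,2,3,4,5,6} D(Z)={1,2,4,5,6}: Y {1,2,3,4,6}->{1,2,3,4}; U {1,2,3,4,5,6}->{1,2,3,4,5}; Z {1,2,4,5,6}->{2,4,5,6}
Constraint 2 (X != U) on D(X)={1,3,4,5,6} D(U)={1,2,3,4,5}: no change
Constraint 3 (Y + U = X) on D(Y)={1,2,3,4} D(U)={1,2,3,4,5} D(X)={1,3,4,5,6}: X {1,3,4,5,6}->{3,4,5,6}
So after all 3 constraints: D(U) = {1,2,3,4,5}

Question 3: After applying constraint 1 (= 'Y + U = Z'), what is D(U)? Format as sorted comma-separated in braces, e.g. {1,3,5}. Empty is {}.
Constraint 1 (Y + U = Z) on D(Y)={1,2,3,4,6} D(U)={1,2,3,4,5,6} D(Z)={1,2,4,5,6}: Y {1,2,3,4,6}->{1,2,3,4}; U {1,2,3,4,5,6}->{1,2,3,4,5}; Z {1,2,4,5,6}->{2,4,5,6}
So after constraint 1: D(U) = {1,2,3,4,5}

Answer: {1,2,3,4,5}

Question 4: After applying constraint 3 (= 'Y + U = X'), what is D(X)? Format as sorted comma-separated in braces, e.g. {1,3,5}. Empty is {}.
Constraint 1 (Y + U = Z) on D(Y)={1,2,3,4,6} D(U)={1,2,3,4,5,6} D(Z)={1,2,4,5,6}: Y {1,2,3,4,6}->{1,2,3,4}; U {1,2,3,4,5,6}->{1,2,3,4,5}; Z {1,2,4,5,6}->{2,4,5,6}
Constraint 2 (X != U) on D(X)={1,3,4,5,6} D(U)={1,2,3,4,5}: no change
Constraint 3 (Y + U = X) on D(Y)={1,2,3,4} D(U)={1,2,3,4,5} D(X)={1,3,4,5,6}: X {1,3,4,5,6}->{3,4,5,6}
So after constraint 3: D(X) = {3,4,5,6}

Answer: {3,4,5,6}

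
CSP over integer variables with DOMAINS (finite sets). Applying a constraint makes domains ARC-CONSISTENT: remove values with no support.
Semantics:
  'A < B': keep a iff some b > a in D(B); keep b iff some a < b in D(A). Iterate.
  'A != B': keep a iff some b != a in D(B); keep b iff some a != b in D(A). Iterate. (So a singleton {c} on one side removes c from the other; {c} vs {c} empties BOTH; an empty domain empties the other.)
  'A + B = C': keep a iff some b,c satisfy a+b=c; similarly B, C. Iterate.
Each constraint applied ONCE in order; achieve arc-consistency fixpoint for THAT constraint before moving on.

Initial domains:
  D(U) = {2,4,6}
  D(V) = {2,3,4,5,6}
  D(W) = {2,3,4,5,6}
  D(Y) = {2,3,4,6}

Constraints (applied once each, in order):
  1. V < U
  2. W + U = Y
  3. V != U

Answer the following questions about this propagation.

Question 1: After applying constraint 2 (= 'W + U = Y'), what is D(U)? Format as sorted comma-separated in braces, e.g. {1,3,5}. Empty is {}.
Constraint 1 (V < U) on D(V)={2,3,4,5,6} D(U)={2,4,6}: V {2,3,4,5,6}->{2,3,4,5}; U {2,4,6}->{4,6}
Constraint 2 (W + U = Y) on D(W)={2,3,4,5,6} D(U)={4,6} D(Y)={2,3,4,6}: W {2,3,4,5,6}->{2}; U {4,6}->{4}; Y {2,3,4,6}->{6}
So after constraint 2: D(U) = {4}

Answer: {4}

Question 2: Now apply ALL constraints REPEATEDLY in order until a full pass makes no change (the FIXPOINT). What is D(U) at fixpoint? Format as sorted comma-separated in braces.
pass 0 (initial): D(U)={2,4,6}
pass 1: U {2,4,6}->{4}; V {2,3,4,5,6}->{2,3,5}; W {2,3,4,5,6}->{2}; Y {2,3,4,6}->{6}
pass 2: V {2,3,5}->{2,3}
pass 3: no change
Fixpoint after 3 passes: D(U) = {4}

Answer: {4}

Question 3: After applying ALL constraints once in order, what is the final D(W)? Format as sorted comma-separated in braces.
Constraint 1 (V < U) on D(V)={2,3,4,5,6} D(U)={2,4,6}: V {2,3,4,5,6}->{2,3,4,5}; U {2,4,6}->{4,6}
Constraint 2 (W + U = Y) on D(W)={2,3,4,5,6} D(U)={4,6} D(Y)={2,3,4,6}: W {2,3,4,5,6}->{2}; U {4,6}->{4}; Y {2,3,4,6}->{6}
Constraint 3 (V != U) on D(V)={2,3,4,5} D(U)={4}: V {2,3,4,5}->{2,3,5}
So after all 3 constraints: D(W) = {2}

Answer: {2}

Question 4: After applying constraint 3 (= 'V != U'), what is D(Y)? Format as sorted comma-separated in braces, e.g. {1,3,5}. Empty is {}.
Constraint 1 (V < U) on D(V)={2,3,4,5,6} D(U)={2,4,6}: V {2,3,4,5,6}->{2,3,4,5}; U {2,4,6}->{4,6}
Constraint 2 (W + U = Y) on D(W)={2,3,4,5,6} D(U)={4,6} D(Y)={2,3,4,6}: W {2,3,4,5,6}->{2}; U {4,6}->{4}; Y {2,3,4,6}->{6}
Constraint 3 (V != U) on D(V)={2,3,4,5} D(U)={4}: V {2,3,4,5}->{2,3,5}
So after constraint 3: D(Y) = {6}

Answer: {6}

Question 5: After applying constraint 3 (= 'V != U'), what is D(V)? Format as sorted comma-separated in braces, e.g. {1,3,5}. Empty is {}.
Answer: {2,3,5}

Derivation:
Constraint 1 (V < U) on D(V)={2,3,4,5,6} D(U)={2,4,6}: V {2,3,4,5,6}->{2,3,4,5}; U {2,4,6}->{4,6}
Constraint 2 (W + U = Y) on D(W)={2,3,4,5,6} D(U)={4,6} D(Y)={2,3,4,6}: W {2,3,4,5,6}->{2}; U {4,6}->{4}; Y {2,3,4,6}->{6}
Constraint 3 (V != U) on D(V)={2,3,4,5} D(U)={4}: V {2,3,4,5}->{2,3,5}
So after constraint 3: D(V) = {2,3,5}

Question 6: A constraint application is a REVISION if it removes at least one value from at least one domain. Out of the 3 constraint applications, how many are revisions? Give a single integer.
Constraint 1 (V < U) on D(V)={2,3,4,5,6} D(U)={2,4,6}: V {2,3,4,5,6}->{2,3,4,5}; U {2,4,6}->{4,6} => REVISION
Constraint 2 (W + U = Y) on D(W)={2,3,4,5,6} D(U)={4,6} D(Y)={2,3,4,6}: W {2,3,4,5,6}->{2}; U {4,6}->{4}; Y {2,3,4,6}->{6} => REVISION
Constraint 3 (V != U) on D(V)={2,3,4,5} D(U)={4}: V {2,3,4,5}->{2,3,5} => REVISION
Total revisions = 3

Answer: 3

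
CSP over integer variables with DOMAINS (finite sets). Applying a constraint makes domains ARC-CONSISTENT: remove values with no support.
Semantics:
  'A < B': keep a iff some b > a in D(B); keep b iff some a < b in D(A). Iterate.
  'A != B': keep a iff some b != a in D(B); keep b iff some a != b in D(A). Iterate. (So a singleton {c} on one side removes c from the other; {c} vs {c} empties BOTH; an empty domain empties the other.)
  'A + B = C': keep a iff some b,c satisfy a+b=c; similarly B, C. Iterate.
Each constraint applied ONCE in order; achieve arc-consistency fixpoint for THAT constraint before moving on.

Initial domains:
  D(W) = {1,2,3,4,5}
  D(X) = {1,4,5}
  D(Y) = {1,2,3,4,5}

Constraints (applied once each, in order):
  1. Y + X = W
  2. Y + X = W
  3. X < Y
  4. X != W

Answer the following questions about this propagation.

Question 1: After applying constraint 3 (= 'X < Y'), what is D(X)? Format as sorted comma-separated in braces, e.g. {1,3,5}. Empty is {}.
Answer: {1}

Derivation:
Constraint 1 (Y + X = W) on D(Y)={1,2,3,4,5} D(X)={1,4,5} D(W)={1,2,3,4,5}: Y {1,2,3,4,5}->{1,2,3,4}; X {1,4,5}->{1,4}; W {1,2,3,4,5}->{2,3,4,5}
Constraint 2 (Y + X = W) on D(Y)={1,2,3,4} D(X)={1,4} D(W)={2,3,4,5}: no change
Constraint 3 (X < Y) on D(X)={1,4} D(Y)={1,2,3,4}: X {1,4}->{1}; Y {1,2,3,4}->{2,3,4}
So after constraint 3: D(X) = {1}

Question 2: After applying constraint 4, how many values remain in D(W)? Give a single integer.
Answer: 4

Derivation:
Constraint 1 (Y + X = W) on D(Y)={1,2,3,4,5} D(X)={1,4,5} D(W)={1,2,3,4,5}: Y {1,2,3,4,5}->{1,2,3,4}; X {1,4,5}->{1,4}; W {1,2,3,4,5}->{2,3,4,5}
Constraint 2 (Y + X = W) on D(Y)={1,2,3,4} D(X)={1,4} D(W)={2,3,4,5}: no change
Constraint 3 (X < Y) on D(X)={1,4} D(Y)={1,2,3,4}: X {1,4}->{1}; Y {1,2,3,4}->{2,3,4}
Constraint 4 (X != W) on D(X)={1} D(W)={2,3,4,5}: no change
So after constraint 4: D(W)={2,3,4,5}, size = 4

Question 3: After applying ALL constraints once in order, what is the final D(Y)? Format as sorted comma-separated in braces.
Constraint 1 (Y + X = W) on D(Y)={1,2,3,4,5} D(X)={1,4,5} D(W)={1,2,3,4,5}: Y {1,2,3,4,5}->{1,2,3,4}; X {1,4,5}->{1,4}; W {1,2,3,4,5}->{2,3,4,5}
Constraint 2 (Y + X = W) on D(Y)={1,2,3,4} D(X)={1,4} D(W)={2,3,4,5}: no change
Constraint 3 (X < Y) on D(X)={1,4} D(Y)={1,2,3,4}: X {1,4}->{1}; Y {1,2,3,4}->{2,3,4}
Constraint 4 (X != W) on D(X)={1} D(W)={2,3,4,5}: no change
So after all 4 constraints: D(Y) = {2,3,4}

Answer: {2,3,4}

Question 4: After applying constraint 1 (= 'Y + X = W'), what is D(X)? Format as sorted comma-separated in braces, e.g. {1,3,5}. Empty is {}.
Answer: {1,4}

Derivation:
Constraint 1 (Y + X = W) on D(Y)={1,2,3,4,5} D(X)={1,4,5} D(W)={1,2,3,4,5}: Y {1,2,3,4,5}->{1,2,3,4}; X {1,4,5}->{1,4}; W {1,2,3,4,5}->{2,3,4,5}
So after constraint 1: D(X) = {1,4}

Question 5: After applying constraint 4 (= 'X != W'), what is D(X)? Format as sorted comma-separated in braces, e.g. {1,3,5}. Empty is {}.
Constraint 1 (Y + X = W) on D(Y)={1,2,3,4,5} D(X)={1,4,5} D(W)={1,2,3,4,5}: Y {1,2,3,4,5}->{1,2,3,4}; X {1,4,5}->{1,4}; W {1,2,3,4,5}->{2,3,4,5}
Constraint 2 (Y + X = W) on D(Y)={1,2,3,4} D(X)={1,4} D(W)={2,3,4,5}: no change
Constraint 3 (X < Y) on D(X)={1,4} D(Y)={1,2,3,4}: X {1,4}->{1}; Y {1,2,3,4}->{2,3,4}
Constraint 4 (X != W) on D(X)={1} D(W)={2,3,4,5}: no change
So after constraint 4: D(X) = {1}

Answer: {1}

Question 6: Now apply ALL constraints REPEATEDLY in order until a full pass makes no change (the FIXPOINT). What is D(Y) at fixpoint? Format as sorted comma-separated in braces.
Answer: {2,3,4}

Derivation:
pass 0 (initial): D(Y)={1,2,3,4,5}
pass 1: W {1,2,3,4,5}->{2,3,4,5}; X {1,4,5}->{1}; Y {1,2,3,4,5}->{2,3,4}
pass 2: W {2,3,4,5}->{3,4,5}
pass 3: no change
Fixpoint after 3 passes: D(Y) = {2,3,4}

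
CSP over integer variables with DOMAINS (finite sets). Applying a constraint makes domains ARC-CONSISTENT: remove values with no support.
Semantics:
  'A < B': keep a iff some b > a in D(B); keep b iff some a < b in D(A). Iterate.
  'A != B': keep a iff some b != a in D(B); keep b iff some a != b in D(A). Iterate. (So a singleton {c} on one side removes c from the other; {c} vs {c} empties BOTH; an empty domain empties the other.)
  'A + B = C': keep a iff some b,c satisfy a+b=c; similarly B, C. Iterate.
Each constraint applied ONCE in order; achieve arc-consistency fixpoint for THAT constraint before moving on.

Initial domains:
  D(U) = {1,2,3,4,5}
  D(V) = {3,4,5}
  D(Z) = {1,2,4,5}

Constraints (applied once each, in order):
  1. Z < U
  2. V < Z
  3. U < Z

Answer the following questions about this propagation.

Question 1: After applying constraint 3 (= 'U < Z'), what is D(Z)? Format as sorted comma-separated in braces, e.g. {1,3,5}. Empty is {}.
Constraint 1 (Z < U) on D(Z)={1,2,4,5} D(U)={1,2,3,4,5}: Z {1,2,4,5}->{1,2,4}; U {1,2,3,4,5}->{2,3,4,5}
Constraint 2 (V < Z) on D(V)={3,4,5} D(Z)={1,2,4}: V {3,4,5}->{3}; Z {1,2,4}->{4}
Constraint 3 (U < Z) on D(U)={2,3,4,5} D(Z)={4}: U {2,3,4,5}->{2,3}
So after constraint 3: D(Z) = {4}

Answer: {4}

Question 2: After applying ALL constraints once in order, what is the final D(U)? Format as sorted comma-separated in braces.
Answer: {2,3}

Derivation:
Constraint 1 (Z < U) on D(Z)={1,2,4,5} D(U)={1,2,3,4,5}: Z {1,2,4,5}->{1,2,4}; U {1,2,3,4,5}->{2,3,4,5}
Constraint 2 (V < Z) on D(V)={3,4,5} D(Z)={1,2,4}: V {3,4,5}->{3}; Z {1,2,4}->{4}
Constraint 3 (U < Z) on D(U)={2,3,4,5} D(Z)={4}: U {2,3,4,5}->{2,3}
So after all 3 constraints: D(U) = {2,3}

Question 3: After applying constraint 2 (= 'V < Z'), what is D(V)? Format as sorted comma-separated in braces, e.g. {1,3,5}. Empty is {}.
Constraint 1 (Z < U) on D(Z)={1,2,4,5} D(U)={1,2,3,4,5}: Z {1,2,4,5}->{1,2,4}; U {1,2,3,4,5}->{2,3,4,5}
Constraint 2 (V < Z) on D(V)={3,4,5} D(Z)={1,2,4}: V {3,4,5}->{3}; Z {1,2,4}->{4}
So after constraint 2: D(V) = {3}

Answer: {3}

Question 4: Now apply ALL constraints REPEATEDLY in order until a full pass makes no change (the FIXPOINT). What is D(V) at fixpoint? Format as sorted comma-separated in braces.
Answer: {}

Derivation:
pass 0 (initial): D(V)={3,4,5}
pass 1: U {1,2,3,4,5}->{2,3}; V {3,4,5}->{3}; Z {1,2,4,5}->{4}
pass 2: U {2,3}->{}; V {3}->{}; Z {4}->{}
pass 3: no change
Fixpoint after 3 passes: D(V) = {}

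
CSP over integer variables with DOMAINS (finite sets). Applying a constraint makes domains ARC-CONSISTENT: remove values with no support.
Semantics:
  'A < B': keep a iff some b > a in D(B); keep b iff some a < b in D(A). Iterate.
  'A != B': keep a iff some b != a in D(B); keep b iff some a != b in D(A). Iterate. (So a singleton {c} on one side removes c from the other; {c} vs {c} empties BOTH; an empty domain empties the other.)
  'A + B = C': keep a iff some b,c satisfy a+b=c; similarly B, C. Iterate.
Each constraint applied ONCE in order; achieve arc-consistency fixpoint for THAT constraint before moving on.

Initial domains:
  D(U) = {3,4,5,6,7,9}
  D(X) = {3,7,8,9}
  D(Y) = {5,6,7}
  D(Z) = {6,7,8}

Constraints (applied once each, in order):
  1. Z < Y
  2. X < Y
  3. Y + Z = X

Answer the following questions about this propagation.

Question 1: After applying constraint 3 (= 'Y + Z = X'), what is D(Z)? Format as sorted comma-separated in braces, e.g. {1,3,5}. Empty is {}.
Constraint 1 (Z < Y) on D(Z)={6,7,8} D(Y)={5,6,7}: Z {6,7,8}->{6}; Y {5,6,7}->{7}
Constraint 2 (X < Y) on D(X)={3,7,8,9} D(Y)={7}: X {3,7,8,9}->{3}
Constraint 3 (Y + Z = X) on D(Y)={7} D(Z)={6} D(X)={3}: Y {7}->{}; Z {6}->{}; X {3}->{}
So after constraint 3: D(Z) = {}

Answer: {}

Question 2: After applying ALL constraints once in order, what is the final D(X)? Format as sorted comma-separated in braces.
Answer: {}

Derivation:
Constraint 1 (Z < Y) on D(Z)={6,7,8} D(Y)={5,6,7}: Z {6,7,8}->{6}; Y {5,6,7}->{7}
Constraint 2 (X < Y) on D(X)={3,7,8,9} D(Y)={7}: X {3,7,8,9}->{3}
Constraint 3 (Y + Z = X) on D(Y)={7} D(Z)={6} D(X)={3}: Y {7}->{}; Z {6}->{}; X {3}->{}
So after all 3 constraints: D(X) = {}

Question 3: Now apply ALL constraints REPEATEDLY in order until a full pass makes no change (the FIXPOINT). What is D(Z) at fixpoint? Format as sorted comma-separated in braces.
pass 0 (initial): D(Z)={6,7,8}
pass 1: X {3,7,8,9}->{}; Y {5,6,7}->{}; Z {6,7,8}->{}
pass 2: no change
Fixpoint after 2 passes: D(Z) = {}

Answer: {}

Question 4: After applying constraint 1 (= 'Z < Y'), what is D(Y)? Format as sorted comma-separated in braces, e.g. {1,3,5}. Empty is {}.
Answer: {7}

Derivation:
Constraint 1 (Z < Y) on D(Z)={6,7,8} D(Y)={5,6,7}: Z {6,7,8}->{6}; Y {5,6,7}->{7}
So after constraint 1: D(Y) = {7}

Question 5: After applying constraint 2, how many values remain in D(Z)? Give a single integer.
Constraint 1 (Z < Y) on D(Z)={6,7,8} D(Y)={5,6,7}: Z {6,7,8}->{6}; Y {5,6,7}->{7}
Constraint 2 (X < Y) on D(X)={3,7,8,9} D(Y)={7}: X {3,7,8,9}->{3}
So after constraint 2: D(Z)={6}, size = 1

Answer: 1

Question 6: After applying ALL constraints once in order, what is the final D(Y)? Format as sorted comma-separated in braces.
Constraint 1 (Z < Y) on D(Z)={6,7,8} D(Y)={5,6,7}: Z {6,7,8}->{6}; Y {5,6,7}->{7}
Constraint 2 (X < Y) on D(X)={3,7,8,9} D(Y)={7}: X {3,7,8,9}->{3}
Constraint 3 (Y + Z = X) on D(Y)={7} D(Z)={6} D(X)={3}: Y {7}->{}; Z {6}->{}; X {3}->{}
So after all 3 constraints: D(Y) = {}

Answer: {}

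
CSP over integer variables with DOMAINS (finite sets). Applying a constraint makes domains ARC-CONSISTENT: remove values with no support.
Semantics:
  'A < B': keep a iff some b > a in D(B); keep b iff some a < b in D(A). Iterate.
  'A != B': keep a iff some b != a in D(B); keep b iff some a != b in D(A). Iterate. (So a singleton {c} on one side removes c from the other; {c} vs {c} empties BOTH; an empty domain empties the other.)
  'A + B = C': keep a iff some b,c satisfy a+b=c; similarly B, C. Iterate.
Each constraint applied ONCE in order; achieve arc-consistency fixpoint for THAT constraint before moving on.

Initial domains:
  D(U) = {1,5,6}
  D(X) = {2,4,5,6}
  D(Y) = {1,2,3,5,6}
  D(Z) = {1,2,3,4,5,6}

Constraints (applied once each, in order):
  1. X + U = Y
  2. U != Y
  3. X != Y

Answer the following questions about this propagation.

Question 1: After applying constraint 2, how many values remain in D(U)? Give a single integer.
Answer: 1

Derivation:
Constraint 1 (X + U = Y) on D(X)={2,4,5,6} D(U)={1,5,6} D(Y)={1,2,3,5,6}: X {2,4,5,6}->{2,4,5}; U {1,5,6}->{1}; Y {1,2,3,5,6}->{3,5,6}
Constraint 2 (U != Y) on D(U)={1} D(Y)={3,5,6}: no change
So after constraint 2: D(U)={1}, size = 1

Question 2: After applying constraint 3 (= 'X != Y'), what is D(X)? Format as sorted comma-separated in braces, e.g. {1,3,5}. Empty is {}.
Answer: {2,4,5}

Derivation:
Constraint 1 (X + U = Y) on D(X)={2,4,5,6} D(U)={1,5,6} D(Y)={1,2,3,5,6}: X {2,4,5,6}->{2,4,5}; U {1,5,6}->{1}; Y {1,2,3,5,6}->{3,5,6}
Constraint 2 (U != Y) on D(U)={1} D(Y)={3,5,6}: no change
Constraint 3 (X != Y) on D(X)={2,4,5} D(Y)={3,5,6}: no change
So after constraint 3: D(X) = {2,4,5}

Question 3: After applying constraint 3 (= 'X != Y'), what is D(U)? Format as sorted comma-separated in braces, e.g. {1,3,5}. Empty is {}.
Constraint 1 (X + U = Y) on D(X)={2,4,5,6} D(U)={1,5,6} D(Y)={1,2,3,5,6}: X {2,4,5,6}->{2,4,5}; U {1,5,6}->{1}; Y {1,2,3,5,6}->{3,5,6}
Constraint 2 (U != Y) on D(U)={1} D(Y)={3,5,6}: no change
Constraint 3 (X != Y) on D(X)={2,4,5} D(Y)={3,5,6}: no change
So after constraint 3: D(U) = {1}

Answer: {1}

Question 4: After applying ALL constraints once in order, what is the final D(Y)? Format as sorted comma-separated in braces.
Constraint 1 (X + U = Y) on D(X)={2,4,5,6} D(U)={1,5,6} D(Y)={1,2,3,5,6}: X {2,4,5,6}->{2,4,5}; U {1,5,6}->{1}; Y {1,2,3,5,6}->{3,5,6}
Constraint 2 (U != Y) on D(U)={1} D(Y)={3,5,6}: no change
Constraint 3 (X != Y) on D(X)={2,4,5} D(Y)={3,5,6}: no change
So after all 3 constraints: D(Y) = {3,5,6}

Answer: {3,5,6}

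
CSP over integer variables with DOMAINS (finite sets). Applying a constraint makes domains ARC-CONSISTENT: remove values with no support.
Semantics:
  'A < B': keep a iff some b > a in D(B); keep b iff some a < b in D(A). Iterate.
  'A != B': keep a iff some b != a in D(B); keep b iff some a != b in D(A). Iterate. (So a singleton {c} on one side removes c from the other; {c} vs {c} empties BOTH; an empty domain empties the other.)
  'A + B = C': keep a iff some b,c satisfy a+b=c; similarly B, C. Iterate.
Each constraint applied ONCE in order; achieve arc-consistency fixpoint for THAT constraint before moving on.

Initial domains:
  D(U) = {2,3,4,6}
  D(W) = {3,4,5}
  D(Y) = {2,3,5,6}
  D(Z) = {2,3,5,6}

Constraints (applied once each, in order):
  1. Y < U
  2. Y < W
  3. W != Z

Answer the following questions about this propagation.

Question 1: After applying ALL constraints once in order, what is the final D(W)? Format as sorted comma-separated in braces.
Answer: {3,4,5}

Derivation:
Constraint 1 (Y < U) on D(Y)={2,3,5,6} D(U)={2,3,4,6}: Y {2,3,5,6}->{2,3,5}; U {2,3,4,6}->{3,4,6}
Constraint 2 (Y < W) on D(Y)={2,3,5} D(W)={3,4,5}: Y {2,3,5}->{2,3}
Constraint 3 (W != Z) on D(W)={3,4,5} D(Z)={2,3,5,6}: no change
So after all 3 constraints: D(W) = {3,4,5}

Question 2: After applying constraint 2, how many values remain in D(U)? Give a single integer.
Answer: 3

Derivation:
Constraint 1 (Y < U) on D(Y)={2,3,5,6} D(U)={2,3,4,6}: Y {2,3,5,6}->{2,3,5}; U {2,3,4,6}->{3,4,6}
Constraint 2 (Y < W) on D(Y)={2,3,5} D(W)={3,4,5}: Y {2,3,5}->{2,3}
So after constraint 2: D(U)={3,4,6}, size = 3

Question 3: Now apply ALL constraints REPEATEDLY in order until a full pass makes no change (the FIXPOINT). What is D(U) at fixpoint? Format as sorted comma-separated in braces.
pass 0 (initial): D(U)={2,3,4,6}
pass 1: U {2,3,4,6}->{3,4,6}; Y {2,3,5,6}->{2,3}
pass 2: no change
Fixpoint after 2 passes: D(U) = {3,4,6}

Answer: {3,4,6}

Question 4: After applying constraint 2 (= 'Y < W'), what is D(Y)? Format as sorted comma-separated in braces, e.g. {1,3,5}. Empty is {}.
Answer: {2,3}

Derivation:
Constraint 1 (Y < U) on D(Y)={2,3,5,6} D(U)={2,3,4,6}: Y {2,3,5,6}->{2,3,5}; U {2,3,4,6}->{3,4,6}
Constraint 2 (Y < W) on D(Y)={2,3,5} D(W)={3,4,5}: Y {2,3,5}->{2,3}
So after constraint 2: D(Y) = {2,3}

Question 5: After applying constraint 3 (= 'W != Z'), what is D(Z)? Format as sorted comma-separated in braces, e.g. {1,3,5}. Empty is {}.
Constraint 1 (Y < U) on D(Y)={2,3,5,6} D(U)={2,3,4,6}: Y {2,3,5,6}->{2,3,5}; U {2,3,4,6}->{3,4,6}
Constraint 2 (Y < W) on D(Y)={2,3,5} D(W)={3,4,5}: Y {2,3,5}->{2,3}
Constraint 3 (W != Z) on D(W)={3,4,5} D(Z)={2,3,5,6}: no change
So after constraint 3: D(Z) = {2,3,5,6}

Answer: {2,3,5,6}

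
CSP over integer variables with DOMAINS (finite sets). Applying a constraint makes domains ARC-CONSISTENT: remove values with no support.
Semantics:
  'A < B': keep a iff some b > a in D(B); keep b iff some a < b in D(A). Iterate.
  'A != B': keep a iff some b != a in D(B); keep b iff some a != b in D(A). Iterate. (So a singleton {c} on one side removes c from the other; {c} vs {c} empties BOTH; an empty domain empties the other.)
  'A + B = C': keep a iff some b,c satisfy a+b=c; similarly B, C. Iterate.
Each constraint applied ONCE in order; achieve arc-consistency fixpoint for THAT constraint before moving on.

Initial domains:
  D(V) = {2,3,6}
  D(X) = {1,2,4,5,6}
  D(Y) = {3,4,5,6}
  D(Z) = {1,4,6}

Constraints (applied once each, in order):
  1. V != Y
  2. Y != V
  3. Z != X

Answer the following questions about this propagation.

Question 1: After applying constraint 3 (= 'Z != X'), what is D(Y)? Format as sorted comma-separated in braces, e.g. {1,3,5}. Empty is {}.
Constraint 1 (V != Y) on D(V)={2,3,6} D(Y)={3,4,5,6}: no change
Constraint 2 (Y != V) on D(Y)={3,4,5,6} D(V)={2,3,6}: no change
Constraint 3 (Z != X) on D(Z)={1,4,6} D(X)={1,2,4,5,6}: no change
So after constraint 3: D(Y) = {3,4,5,6}

Answer: {3,4,5,6}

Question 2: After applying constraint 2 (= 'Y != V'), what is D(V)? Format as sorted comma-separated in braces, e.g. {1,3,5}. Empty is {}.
Constraint 1 (V != Y) on D(V)={2,3,6} D(Y)={3,4,5,6}: no change
Constraint 2 (Y != V) on D(Y)={3,4,5,6} D(V)={2,3,6}: no change
So after constraint 2: D(V) = {2,3,6}

Answer: {2,3,6}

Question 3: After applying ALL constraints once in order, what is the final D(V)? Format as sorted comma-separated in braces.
Constraint 1 (V != Y) on D(V)={2,3,6} D(Y)={3,4,5,6}: no change
Constraint 2 (Y != V) on D(Y)={3,4,5,6} D(V)={2,3,6}: no change
Constraint 3 (Z != X) on D(Z)={1,4,6} D(X)={1,2,4,5,6}: no change
So after all 3 constraints: D(V) = {2,3,6}

Answer: {2,3,6}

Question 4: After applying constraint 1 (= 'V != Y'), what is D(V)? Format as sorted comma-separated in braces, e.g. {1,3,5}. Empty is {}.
Constraint 1 (V != Y) on D(V)={2,3,6} D(Y)={3,4,5,6}: no change
So after constraint 1: D(V) = {2,3,6}

Answer: {2,3,6}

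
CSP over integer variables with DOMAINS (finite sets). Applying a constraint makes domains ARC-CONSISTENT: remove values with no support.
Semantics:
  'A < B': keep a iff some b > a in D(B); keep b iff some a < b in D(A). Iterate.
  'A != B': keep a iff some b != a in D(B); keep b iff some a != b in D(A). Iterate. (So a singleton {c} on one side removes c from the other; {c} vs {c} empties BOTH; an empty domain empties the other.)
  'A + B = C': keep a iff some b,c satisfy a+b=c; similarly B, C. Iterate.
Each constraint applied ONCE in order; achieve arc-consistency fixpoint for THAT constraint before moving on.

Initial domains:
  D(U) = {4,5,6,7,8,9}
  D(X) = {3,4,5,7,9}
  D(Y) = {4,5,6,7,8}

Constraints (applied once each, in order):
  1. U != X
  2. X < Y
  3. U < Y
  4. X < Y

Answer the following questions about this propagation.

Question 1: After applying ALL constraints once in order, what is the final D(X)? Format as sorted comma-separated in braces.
Constraint 1 (U != X) on D(U)={4,5,6,7,8,9} D(X)={3,4,5,7,9}: no change
Constraint 2 (X < Y) on D(X)={3,4,5,7,9} D(Y)={4,5,6,7,8}: X {3,4,5,7,9}->{3,4,5,7}
Constraint 3 (U < Y) on D(U)={4,5,6,7,8,9} D(Y)={4,5,6,7,8}: U {4,5,6,7,8,9}->{4,5,6,7}; Y {4,5,6,7,8}->{5,6,7,8}
Constraint 4 (X < Y) on D(X)={3,4,5,7} D(Y)={5,6,7,8}: no change
So after all 4 constraints: D(X) = {3,4,5,7}

Answer: {3,4,5,7}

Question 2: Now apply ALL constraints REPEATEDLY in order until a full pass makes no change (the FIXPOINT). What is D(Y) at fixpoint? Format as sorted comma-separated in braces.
pass 0 (initial): D(Y)={4,5,6,7,8}
pass 1: U {4,5,6,7,8,9}->{4,5,6,7}; X {3,4,5,7,9}->{3,4,5,7}; Y {4,5,6,7,8}->{5,6,7,8}
pass 2: no change
Fixpoint after 2 passes: D(Y) = {5,6,7,8}

Answer: {5,6,7,8}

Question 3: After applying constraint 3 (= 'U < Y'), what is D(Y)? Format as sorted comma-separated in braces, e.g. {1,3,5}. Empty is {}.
Answer: {5,6,7,8}

Derivation:
Constraint 1 (U != X) on D(U)={4,5,6,7,8,9} D(X)={3,4,5,7,9}: no change
Constraint 2 (X < Y) on D(X)={3,4,5,7,9} D(Y)={4,5,6,7,8}: X {3,4,5,7,9}->{3,4,5,7}
Constraint 3 (U < Y) on D(U)={4,5,6,7,8,9} D(Y)={4,5,6,7,8}: U {4,5,6,7,8,9}->{4,5,6,7}; Y {4,5,6,7,8}->{5,6,7,8}
So after constraint 3: D(Y) = {5,6,7,8}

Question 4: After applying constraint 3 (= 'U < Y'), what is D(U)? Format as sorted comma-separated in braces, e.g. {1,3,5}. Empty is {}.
Answer: {4,5,6,7}

Derivation:
Constraint 1 (U != X) on D(U)={4,5,6,7,8,9} D(X)={3,4,5,7,9}: no change
Constraint 2 (X < Y) on D(X)={3,4,5,7,9} D(Y)={4,5,6,7,8}: X {3,4,5,7,9}->{3,4,5,7}
Constraint 3 (U < Y) on D(U)={4,5,6,7,8,9} D(Y)={4,5,6,7,8}: U {4,5,6,7,8,9}->{4,5,6,7}; Y {4,5,6,7,8}->{5,6,7,8}
So after constraint 3: D(U) = {4,5,6,7}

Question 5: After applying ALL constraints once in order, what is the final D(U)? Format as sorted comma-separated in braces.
Answer: {4,5,6,7}

Derivation:
Constraint 1 (U != X) on D(U)={4,5,6,7,8,9} D(X)={3,4,5,7,9}: no change
Constraint 2 (X < Y) on D(X)={3,4,5,7,9} D(Y)={4,5,6,7,8}: X {3,4,5,7,9}->{3,4,5,7}
Constraint 3 (U < Y) on D(U)={4,5,6,7,8,9} D(Y)={4,5,6,7,8}: U {4,5,6,7,8,9}->{4,5,6,7}; Y {4,5,6,7,8}->{5,6,7,8}
Constraint 4 (X < Y) on D(X)={3,4,5,7} D(Y)={5,6,7,8}: no change
So after all 4 constraints: D(U) = {4,5,6,7}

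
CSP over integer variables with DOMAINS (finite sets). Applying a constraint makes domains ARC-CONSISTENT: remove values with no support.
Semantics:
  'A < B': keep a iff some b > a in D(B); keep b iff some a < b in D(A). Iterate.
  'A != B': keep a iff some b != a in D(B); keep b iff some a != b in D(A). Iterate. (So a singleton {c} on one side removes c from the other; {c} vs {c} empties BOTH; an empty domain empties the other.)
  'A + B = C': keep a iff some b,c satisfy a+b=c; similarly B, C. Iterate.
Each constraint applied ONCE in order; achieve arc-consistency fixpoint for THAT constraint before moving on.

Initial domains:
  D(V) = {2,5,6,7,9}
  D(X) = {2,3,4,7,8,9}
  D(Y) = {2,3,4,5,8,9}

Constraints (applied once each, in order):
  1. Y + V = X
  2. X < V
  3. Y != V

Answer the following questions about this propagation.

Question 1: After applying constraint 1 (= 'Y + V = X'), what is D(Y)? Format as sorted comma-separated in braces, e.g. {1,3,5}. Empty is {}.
Constraint 1 (Y + V = X) on D(Y)={2,3,4,5,8,9} D(V)={2,5,6,7,9} D(X)={2,3,4,7,8,9}: Y {2,3,4,5,8,9}->{2,3,4,5}; V {2,5,6,7,9}->{2,5,6,7}; X {2,3,4,7,8,9}->{4,7,8,9}
So after constraint 1: D(Y) = {2,3,4,5}

Answer: {2,3,4,5}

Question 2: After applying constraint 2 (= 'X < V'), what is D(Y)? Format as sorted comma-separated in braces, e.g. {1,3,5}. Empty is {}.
Constraint 1 (Y + V = X) on D(Y)={2,3,4,5,8,9} D(V)={2,5,6,7,9} D(X)={2,3,4,7,8,9}: Y {2,3,4,5,8,9}->{2,3,4,5}; V {2,5,6,7,9}->{2,5,6,7}; X {2,3,4,7,8,9}->{4,7,8,9}
Constraint 2 (X < V) on D(X)={4,7,8,9} D(V)={2,5,6,7}: X {4,7,8,9}->{4}; V {2,5,6,7}->{5,6,7}
So after constraint 2: D(Y) = {2,3,4,5}

Answer: {2,3,4,5}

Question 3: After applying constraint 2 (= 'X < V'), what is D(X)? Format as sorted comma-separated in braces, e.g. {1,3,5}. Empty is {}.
Constraint 1 (Y + V = X) on D(Y)={2,3,4,5,8,9} D(V)={2,5,6,7,9} D(X)={2,3,4,7,8,9}: Y {2,3,4,5,8,9}->{2,3,4,5}; V {2,5,6,7,9}->{2,5,6,7}; X {2,3,4,7,8,9}->{4,7,8,9}
Constraint 2 (X < V) on D(X)={4,7,8,9} D(V)={2,5,6,7}: X {4,7,8,9}->{4}; V {2,5,6,7}->{5,6,7}
So after constraint 2: D(X) = {4}

Answer: {4}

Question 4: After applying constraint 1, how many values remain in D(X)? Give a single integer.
Answer: 4

Derivation:
Constraint 1 (Y + V = X) on D(Y)={2,3,4,5,8,9} D(V)={2,5,6,7,9} D(X)={2,3,4,7,8,9}: Y {2,3,4,5,8,9}->{2,3,4,5}; V {2,5,6,7,9}->{2,5,6,7}; X {2,3,4,7,8,9}->{4,7,8,9}
So after constraint 1: D(X)={4,7,8,9}, size = 4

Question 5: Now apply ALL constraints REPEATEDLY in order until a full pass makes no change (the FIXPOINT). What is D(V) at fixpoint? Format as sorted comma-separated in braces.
pass 0 (initial): D(V)={2,5,6,7,9}
pass 1: V {2,5,6,7,9}->{5,6,7}; X {2,3,4,7,8,9}->{4}; Y {2,3,4,5,8,9}->{2,3,4,5}
pass 2: V {5,6,7}->{}; X {4}->{}; Y {2,3,4,5}->{}
pass 3: no change
Fixpoint after 3 passes: D(V) = {}

Answer: {}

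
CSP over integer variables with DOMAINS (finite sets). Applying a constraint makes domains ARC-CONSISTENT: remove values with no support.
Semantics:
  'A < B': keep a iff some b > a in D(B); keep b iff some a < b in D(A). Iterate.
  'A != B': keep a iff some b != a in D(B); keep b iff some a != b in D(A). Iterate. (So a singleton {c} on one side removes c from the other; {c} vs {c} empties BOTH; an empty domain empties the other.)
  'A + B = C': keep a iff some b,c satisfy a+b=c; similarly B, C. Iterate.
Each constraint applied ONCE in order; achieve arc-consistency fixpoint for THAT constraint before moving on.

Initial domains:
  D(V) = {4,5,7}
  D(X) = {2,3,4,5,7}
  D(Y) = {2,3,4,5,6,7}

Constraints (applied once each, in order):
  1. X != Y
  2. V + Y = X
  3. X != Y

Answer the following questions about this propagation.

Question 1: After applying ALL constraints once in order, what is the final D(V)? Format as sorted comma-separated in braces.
Answer: {4,5}

Derivation:
Constraint 1 (X != Y) on D(X)={2,3,4,5,7} D(Y)={2,3,4,5,6,7}: no change
Constraint 2 (V + Y = X) on D(V)={4,5,7} D(Y)={2,3,4,5,6,7} D(X)={2,3,4,5,7}: V {4,5,7}->{4,5}; Y {2,3,4,5,6,7}->{2,3}; X {2,3,4,5,7}->{7}
Constraint 3 (X != Y) on D(X)={7} D(Y)={2,3}: no change
So after all 3 constraints: D(V) = {4,5}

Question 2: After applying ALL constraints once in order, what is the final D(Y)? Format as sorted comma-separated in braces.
Answer: {2,3}

Derivation:
Constraint 1 (X != Y) on D(X)={2,3,4,5,7} D(Y)={2,3,4,5,6,7}: no change
Constraint 2 (V + Y = X) on D(V)={4,5,7} D(Y)={2,3,4,5,6,7} D(X)={2,3,4,5,7}: V {4,5,7}->{4,5}; Y {2,3,4,5,6,7}->{2,3}; X {2,3,4,5,7}->{7}
Constraint 3 (X != Y) on D(X)={7} D(Y)={2,3}: no change
So after all 3 constraints: D(Y) = {2,3}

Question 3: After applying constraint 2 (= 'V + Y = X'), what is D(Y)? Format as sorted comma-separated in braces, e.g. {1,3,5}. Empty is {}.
Answer: {2,3}

Derivation:
Constraint 1 (X != Y) on D(X)={2,3,4,5,7} D(Y)={2,3,4,5,6,7}: no change
Constraint 2 (V + Y = X) on D(V)={4,5,7} D(Y)={2,3,4,5,6,7} D(X)={2,3,4,5,7}: V {4,5,7}->{4,5}; Y {2,3,4,5,6,7}->{2,3}; X {2,3,4,5,7}->{7}
So after constraint 2: D(Y) = {2,3}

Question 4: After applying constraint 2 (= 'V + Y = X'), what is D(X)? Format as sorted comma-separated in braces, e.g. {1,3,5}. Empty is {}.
Answer: {7}

Derivation:
Constraint 1 (X != Y) on D(X)={2,3,4,5,7} D(Y)={2,3,4,5,6,7}: no change
Constraint 2 (V + Y = X) on D(V)={4,5,7} D(Y)={2,3,4,5,6,7} D(X)={2,3,4,5,7}: V {4,5,7}->{4,5}; Y {2,3,4,5,6,7}->{2,3}; X {2,3,4,5,7}->{7}
So after constraint 2: D(X) = {7}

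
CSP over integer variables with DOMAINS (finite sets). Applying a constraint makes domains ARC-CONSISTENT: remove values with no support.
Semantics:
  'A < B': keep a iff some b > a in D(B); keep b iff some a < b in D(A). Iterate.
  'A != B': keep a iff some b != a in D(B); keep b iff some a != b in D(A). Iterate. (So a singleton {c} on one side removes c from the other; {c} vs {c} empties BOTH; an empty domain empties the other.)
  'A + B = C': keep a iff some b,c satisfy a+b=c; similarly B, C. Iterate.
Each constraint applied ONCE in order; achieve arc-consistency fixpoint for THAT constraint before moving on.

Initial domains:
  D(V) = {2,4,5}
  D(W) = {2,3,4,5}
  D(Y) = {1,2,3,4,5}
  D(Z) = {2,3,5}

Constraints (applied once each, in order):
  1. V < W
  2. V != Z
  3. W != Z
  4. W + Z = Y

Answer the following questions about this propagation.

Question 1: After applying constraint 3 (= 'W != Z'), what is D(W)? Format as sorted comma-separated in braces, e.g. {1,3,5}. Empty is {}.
Answer: {3,4,5}

Derivation:
Constraint 1 (V < W) on D(V)={2,4,5} D(W)={2,3,4,5}: V {2,4,5}->{2,4}; W {2,3,4,5}->{3,4,5}
Constraint 2 (V != Z) on D(V)={2,4} D(Z)={2,3,5}: no change
Constraint 3 (W != Z) on D(W)={3,4,5} D(Z)={2,3,5}: no change
So after constraint 3: D(W) = {3,4,5}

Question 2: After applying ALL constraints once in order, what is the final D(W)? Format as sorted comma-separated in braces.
Answer: {3}

Derivation:
Constraint 1 (V < W) on D(V)={2,4,5} D(W)={2,3,4,5}: V {2,4,5}->{2,4}; W {2,3,4,5}->{3,4,5}
Constraint 2 (V != Z) on D(V)={2,4} D(Z)={2,3,5}: no change
Constraint 3 (W != Z) on D(W)={3,4,5} D(Z)={2,3,5}: no change
Constraint 4 (W + Z = Y) on D(W)={3,4,5} D(Z)={2,3,5} D(Y)={1,2,3,4,5}: W {3,4,5}->{3}; Z {2,3,5}->{2}; Y {1,2,3,4,5}->{5}
So after all 4 constraints: D(W) = {3}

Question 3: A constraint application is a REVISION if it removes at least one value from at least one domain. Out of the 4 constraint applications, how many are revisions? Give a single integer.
Constraint 1 (V < W) on D(V)={2,4,5} D(W)={2,3,4,5}: V {2,4,5}->{2,4}; W {2,3,4,5}->{3,4,5} => REVISION
Constraint 2 (V != Z) on D(V)={2,4} D(Z)={2,3,5}: no change => not a revision
Constraint 3 (W != Z) on D(W)={3,4,5} D(Z)={2,3,5}: no change => not a revision
Constraint 4 (W + Z = Y) on D(W)={3,4,5} D(Z)={2,3,5} D(Y)={1,2,3,4,5}: W {3,4,5}->{3}; Z {2,3,5}->{2}; Y {1,2,3,4,5}->{5} => REVISION
Total revisions = 2

Answer: 2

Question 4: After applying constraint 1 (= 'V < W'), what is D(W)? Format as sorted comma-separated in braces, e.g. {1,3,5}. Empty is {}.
Constraint 1 (V < W) on D(V)={2,4,5} D(W)={2,3,4,5}: V {2,4,5}->{2,4}; W {2,3,4,5}->{3,4,5}
So after constraint 1: D(W) = {3,4,5}

Answer: {3,4,5}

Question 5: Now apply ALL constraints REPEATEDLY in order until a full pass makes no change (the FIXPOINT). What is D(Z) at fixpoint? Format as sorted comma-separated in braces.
Answer: {}

Derivation:
pass 0 (initial): D(Z)={2,3,5}
pass 1: V {2,4,5}->{2,4}; W {2,3,4,5}->{3}; Y {1,2,3,4,5}->{5}; Z {2,3,5}->{2}
pass 2: V {2,4}->{}; W {3}->{}; Y {5}->{}; Z {2}->{}
pass 3: no change
Fixpoint after 3 passes: D(Z) = {}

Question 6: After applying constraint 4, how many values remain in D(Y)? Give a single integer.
Answer: 1

Derivation:
Constraint 1 (V < W) on D(V)={2,4,5} D(W)={2,3,4,5}: V {2,4,5}->{2,4}; W {2,3,4,5}->{3,4,5}
Constraint 2 (V != Z) on D(V)={2,4} D(Z)={2,3,5}: no change
Constraint 3 (W != Z) on D(W)={3,4,5} D(Z)={2,3,5}: no change
Constraint 4 (W + Z = Y) on D(W)={3,4,5} D(Z)={2,3,5} D(Y)={1,2,3,4,5}: W {3,4,5}->{3}; Z {2,3,5}->{2}; Y {1,2,3,4,5}->{5}
So after constraint 4: D(Y)={5}, size = 1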